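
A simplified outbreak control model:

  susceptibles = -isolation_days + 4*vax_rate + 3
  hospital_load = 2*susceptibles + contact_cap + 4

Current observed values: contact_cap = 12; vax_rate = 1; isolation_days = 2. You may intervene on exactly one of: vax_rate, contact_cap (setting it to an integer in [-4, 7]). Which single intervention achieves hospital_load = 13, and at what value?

Intervening on vax_rate: hospital_load = 8*vax_rate + 18. Reaching 13 requires vax_rate = -5/8, not an integer.
Intervening on contact_cap: with other inputs at their observed values, hospital_load = contact_cap + 14. Solving for 13 gives contact_cap = -1, within [-4, 7].

set contact_cap = -1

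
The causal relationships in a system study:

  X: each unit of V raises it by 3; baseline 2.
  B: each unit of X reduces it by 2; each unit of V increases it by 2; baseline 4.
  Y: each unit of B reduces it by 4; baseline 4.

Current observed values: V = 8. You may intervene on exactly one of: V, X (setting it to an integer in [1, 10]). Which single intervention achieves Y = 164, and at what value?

set V = 10

Intervening on V: with other inputs at their observed values, Y = 16*V + 4. Solving for 164 gives V = 10, within [1, 10].
Intervening on X: Y = 8*X - 76. Reaching 164 requires X = 30, outside [1, 10].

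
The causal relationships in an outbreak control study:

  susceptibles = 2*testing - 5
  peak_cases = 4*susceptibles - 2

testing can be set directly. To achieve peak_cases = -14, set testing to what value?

testing = 1

Substituting into the peak_cases equation gives peak_cases = 8*testing - 22.
Solve 8*testing - 22 = -14: testing = (-14 + 22) / 8 = 1.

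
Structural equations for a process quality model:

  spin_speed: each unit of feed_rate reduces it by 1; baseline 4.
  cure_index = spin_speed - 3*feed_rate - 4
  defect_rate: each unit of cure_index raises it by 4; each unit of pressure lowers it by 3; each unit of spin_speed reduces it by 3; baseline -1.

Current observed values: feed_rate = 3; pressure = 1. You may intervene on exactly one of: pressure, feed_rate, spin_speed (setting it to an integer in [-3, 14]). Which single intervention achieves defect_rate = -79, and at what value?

set pressure = 9

Intervening on pressure: with other inputs at their observed values, defect_rate = -3*pressure - 52. Solving for -79 gives pressure = 9, within [-3, 14].
Intervening on feed_rate: defect_rate = -13*feed_rate - 16. Reaching -79 requires feed_rate = 63/13, not an integer.
Intervening on spin_speed: defect_rate = spin_speed - 56. Reaching -79 requires spin_speed = -23, outside [-3, 14].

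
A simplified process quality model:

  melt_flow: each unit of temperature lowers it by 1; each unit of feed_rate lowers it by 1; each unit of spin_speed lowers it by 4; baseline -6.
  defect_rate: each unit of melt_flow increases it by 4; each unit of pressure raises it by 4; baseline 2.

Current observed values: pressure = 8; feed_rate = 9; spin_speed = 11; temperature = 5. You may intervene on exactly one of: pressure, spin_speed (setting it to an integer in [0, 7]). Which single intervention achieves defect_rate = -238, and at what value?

set pressure = 4

Intervening on pressure: with other inputs at their observed values, defect_rate = 4*pressure - 254. Solving for -238 gives pressure = 4, within [0, 7].
Intervening on spin_speed: defect_rate = -16*spin_speed - 46. Reaching -238 requires spin_speed = 12, outside [0, 7].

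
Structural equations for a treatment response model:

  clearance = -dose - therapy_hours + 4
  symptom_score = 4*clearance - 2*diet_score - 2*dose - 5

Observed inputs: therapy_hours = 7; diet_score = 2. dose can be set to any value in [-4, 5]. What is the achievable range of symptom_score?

-51 to 3

Substituting into the clearance equation gives clearance = -dose - 3.
Substituting into the symptom_score equation gives symptom_score = -6*dose - 21.
Linear in dose, so extremes are at the endpoints: dose = -4 gives symptom_score = 3; dose = 5 gives symptom_score = -51.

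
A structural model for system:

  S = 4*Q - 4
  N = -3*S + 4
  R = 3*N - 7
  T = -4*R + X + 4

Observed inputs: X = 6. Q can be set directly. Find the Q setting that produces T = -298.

Substituting into the N equation gives N = -12*Q + 16.
Substituting into the R equation gives R = -36*Q + 41.
So T = 144*Q - 154.
Solve 144*Q - 154 = -298: Q = (-298 + 154) / 144 = -1.

Q = -1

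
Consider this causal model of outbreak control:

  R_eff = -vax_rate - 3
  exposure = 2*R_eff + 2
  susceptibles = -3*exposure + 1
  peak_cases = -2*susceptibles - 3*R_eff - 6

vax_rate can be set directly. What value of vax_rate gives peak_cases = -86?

vax_rate = 7

Substituting into the exposure equation gives exposure = -2*vax_rate - 4.
Substituting into the susceptibles equation gives susceptibles = 6*vax_rate + 13.
Substituting into the peak_cases equation gives peak_cases = -9*vax_rate - 23.
Solve -9*vax_rate - 23 = -86: vax_rate = (-86 + 23) / -9 = 7.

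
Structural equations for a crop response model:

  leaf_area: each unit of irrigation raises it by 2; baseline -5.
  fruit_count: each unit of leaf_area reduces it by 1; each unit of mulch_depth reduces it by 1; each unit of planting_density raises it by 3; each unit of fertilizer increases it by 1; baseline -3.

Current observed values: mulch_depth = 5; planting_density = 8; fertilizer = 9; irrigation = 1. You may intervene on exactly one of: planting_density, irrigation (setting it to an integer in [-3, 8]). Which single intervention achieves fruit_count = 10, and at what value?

set planting_density = 2

Intervening on planting_density: with other inputs at their observed values, fruit_count = 3*planting_density + 4. Solving for 10 gives planting_density = 2, within [-3, 8].
Intervening on irrigation: fruit_count = -2*irrigation + 30. Reaching 10 requires irrigation = 10, outside [-3, 8].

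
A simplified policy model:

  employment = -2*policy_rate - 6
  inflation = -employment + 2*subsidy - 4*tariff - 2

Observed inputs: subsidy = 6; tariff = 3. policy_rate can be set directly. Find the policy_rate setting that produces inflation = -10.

policy_rate = -7

Substituting into the inflation equation gives inflation = 2*policy_rate + 4.
Solve 2*policy_rate + 4 = -10: policy_rate = (-10 - 4) / 2 = -7.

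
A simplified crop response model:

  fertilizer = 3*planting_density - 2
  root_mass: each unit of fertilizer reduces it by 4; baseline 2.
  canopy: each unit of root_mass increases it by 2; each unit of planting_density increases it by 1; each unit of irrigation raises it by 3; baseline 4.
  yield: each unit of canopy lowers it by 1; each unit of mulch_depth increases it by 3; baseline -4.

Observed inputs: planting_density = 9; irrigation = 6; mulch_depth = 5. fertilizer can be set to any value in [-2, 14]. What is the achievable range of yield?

Intervening on fertilizer fixes its value directly, overriding its dependence on planting_density.
Substituting into the canopy equation gives canopy = -8*fertilizer + 35.
So yield = 8*fertilizer - 24.
Linear in fertilizer, so extremes are at the endpoints: fertilizer = -2 gives yield = -40; fertilizer = 14 gives yield = 88.

-40 to 88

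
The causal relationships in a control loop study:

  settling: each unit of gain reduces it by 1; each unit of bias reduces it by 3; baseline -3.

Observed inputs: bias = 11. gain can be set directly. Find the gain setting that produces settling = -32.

Substituting into the settling equation gives settling = -gain - 36.
Solve -gain - 36 = -32: gain = (-32 + 36) / -1 = -4.

gain = -4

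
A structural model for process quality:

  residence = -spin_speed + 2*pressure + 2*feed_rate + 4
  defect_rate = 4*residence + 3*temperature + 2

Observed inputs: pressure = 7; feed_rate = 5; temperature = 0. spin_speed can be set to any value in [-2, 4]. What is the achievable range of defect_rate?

Substituting into the residence equation gives residence = -spin_speed + 28.
Substituting into the defect_rate equation gives defect_rate = -4*spin_speed + 114.
Linear in spin_speed, so extremes are at the endpoints: spin_speed = -2 gives defect_rate = 122; spin_speed = 4 gives defect_rate = 98.

98 to 122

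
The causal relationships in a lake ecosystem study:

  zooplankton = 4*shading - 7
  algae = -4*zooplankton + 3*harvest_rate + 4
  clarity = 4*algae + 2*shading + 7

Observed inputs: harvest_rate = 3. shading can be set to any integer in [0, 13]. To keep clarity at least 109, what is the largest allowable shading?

Substituting into the algae equation gives algae = -16*shading + 41.
Substituting into the clarity equation gives clarity = -62*shading + 171.
Require -62*shading + 171 ≥ 109, so shading ≤ 1.
The largest integer in [0, 13] satisfying this is 1.

shading = 1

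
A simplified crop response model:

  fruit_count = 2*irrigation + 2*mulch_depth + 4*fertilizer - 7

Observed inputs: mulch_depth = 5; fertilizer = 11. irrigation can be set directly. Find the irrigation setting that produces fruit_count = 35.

irrigation = -6

Substituting into the fruit_count equation gives fruit_count = 2*irrigation + 47.
Solve 2*irrigation + 47 = 35: irrigation = (35 - 47) / 2 = -6.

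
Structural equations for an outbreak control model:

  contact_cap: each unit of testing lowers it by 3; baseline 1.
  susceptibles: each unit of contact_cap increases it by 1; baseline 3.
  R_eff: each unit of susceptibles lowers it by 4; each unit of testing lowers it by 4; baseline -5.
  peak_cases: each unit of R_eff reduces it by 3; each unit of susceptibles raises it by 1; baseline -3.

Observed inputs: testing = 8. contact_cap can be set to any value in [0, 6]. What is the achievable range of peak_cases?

Intervening on contact_cap fixes its value directly, overriding its dependence on testing.
Substituting into the R_eff equation gives R_eff = -4*contact_cap - 49.
Substituting into the peak_cases equation gives peak_cases = 13*contact_cap + 147.
Linear in contact_cap, so extremes are at the endpoints: contact_cap = 0 gives peak_cases = 147; contact_cap = 6 gives peak_cases = 225.

147 to 225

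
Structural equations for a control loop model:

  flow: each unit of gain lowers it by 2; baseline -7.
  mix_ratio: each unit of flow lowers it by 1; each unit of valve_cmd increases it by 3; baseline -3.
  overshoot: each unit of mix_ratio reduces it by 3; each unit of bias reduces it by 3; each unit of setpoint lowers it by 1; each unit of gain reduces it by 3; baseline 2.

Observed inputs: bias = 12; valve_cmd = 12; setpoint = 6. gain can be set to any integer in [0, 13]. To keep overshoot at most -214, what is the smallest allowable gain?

Substituting into the mix_ratio equation gives mix_ratio = 2*gain + 40.
Substituting into the overshoot equation gives overshoot = -9*gain - 160.
Require -9*gain - 160 ≤ -214, so gain ≥ 6.
The smallest integer in [0, 13] satisfying this is 6.

gain = 6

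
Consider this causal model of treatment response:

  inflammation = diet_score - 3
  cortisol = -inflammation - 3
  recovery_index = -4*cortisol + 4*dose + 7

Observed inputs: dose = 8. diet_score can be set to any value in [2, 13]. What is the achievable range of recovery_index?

47 to 91

Substituting into the cortisol equation gives cortisol = -diet_score.
Substituting into the recovery_index equation gives recovery_index = 4*diet_score + 39.
Linear in diet_score, so extremes are at the endpoints: diet_score = 2 gives recovery_index = 47; diet_score = 13 gives recovery_index = 91.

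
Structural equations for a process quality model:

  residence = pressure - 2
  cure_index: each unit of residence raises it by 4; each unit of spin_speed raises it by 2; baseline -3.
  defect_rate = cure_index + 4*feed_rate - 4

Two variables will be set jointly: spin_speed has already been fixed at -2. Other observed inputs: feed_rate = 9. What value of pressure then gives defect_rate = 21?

pressure = 1

With spin_speed held at -2:
Substituting into the cure_index equation gives cure_index = 4*pressure - 15.
So defect_rate = 4*pressure + 17.
Solve 4*pressure + 17 = 21: pressure = (21 - 17) / 4 = 1.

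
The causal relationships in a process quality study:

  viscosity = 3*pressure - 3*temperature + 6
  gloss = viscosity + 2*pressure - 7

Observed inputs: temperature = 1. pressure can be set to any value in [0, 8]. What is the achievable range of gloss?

Substituting into the viscosity equation gives viscosity = 3*pressure + 3.
This gives gloss = 5*pressure - 4.
Linear in pressure, so extremes are at the endpoints: pressure = 0 gives gloss = -4; pressure = 8 gives gloss = 36.

-4 to 36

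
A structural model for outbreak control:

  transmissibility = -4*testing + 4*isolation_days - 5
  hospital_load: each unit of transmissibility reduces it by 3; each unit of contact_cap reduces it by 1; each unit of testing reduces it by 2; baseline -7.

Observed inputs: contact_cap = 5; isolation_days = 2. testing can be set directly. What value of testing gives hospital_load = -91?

testing = -7

Substituting into the transmissibility equation gives transmissibility = -4*testing + 3.
hospital_load becomes 10*testing - 21.
Solve 10*testing - 21 = -91: testing = (-91 + 21) / 10 = -7.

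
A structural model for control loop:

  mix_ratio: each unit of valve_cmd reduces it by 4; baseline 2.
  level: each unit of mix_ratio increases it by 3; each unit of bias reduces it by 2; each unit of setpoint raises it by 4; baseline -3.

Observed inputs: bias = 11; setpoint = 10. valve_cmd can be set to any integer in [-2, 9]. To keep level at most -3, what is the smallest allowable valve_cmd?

Substituting into the level equation gives level = -12*valve_cmd + 21.
Require -12*valve_cmd + 21 ≤ -3, so valve_cmd ≥ 2.
The smallest integer in [-2, 9] satisfying this is 2.

valve_cmd = 2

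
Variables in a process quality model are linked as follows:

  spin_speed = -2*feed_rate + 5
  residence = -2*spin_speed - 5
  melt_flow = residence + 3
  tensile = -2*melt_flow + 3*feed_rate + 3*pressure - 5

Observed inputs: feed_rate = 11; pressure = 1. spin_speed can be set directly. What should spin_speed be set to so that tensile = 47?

spin_speed = 3

Intervening on spin_speed fixes its value directly, overriding its dependence on feed_rate.
Substituting into the melt_flow equation gives melt_flow = -2*spin_speed - 2.
So tensile = 4*spin_speed + 35.
Solve 4*spin_speed + 35 = 47: spin_speed = (47 - 35) / 4 = 3.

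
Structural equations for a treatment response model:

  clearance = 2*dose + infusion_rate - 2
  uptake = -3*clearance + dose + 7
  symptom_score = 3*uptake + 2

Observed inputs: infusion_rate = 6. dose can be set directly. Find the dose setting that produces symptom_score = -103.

Substituting into the clearance equation gives clearance = 2*dose + 4.
Substituting into the uptake equation gives uptake = -5*dose - 5.
Substituting into the symptom_score equation gives symptom_score = -15*dose - 13.
Solve -15*dose - 13 = -103: dose = (-103 + 13) / -15 = 6.

dose = 6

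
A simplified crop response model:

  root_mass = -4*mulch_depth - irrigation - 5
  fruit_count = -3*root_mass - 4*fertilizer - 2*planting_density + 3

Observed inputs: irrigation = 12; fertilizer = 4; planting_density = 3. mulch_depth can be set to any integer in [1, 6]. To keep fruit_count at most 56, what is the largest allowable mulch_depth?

mulch_depth = 2

Substituting into the root_mass equation gives root_mass = -4*mulch_depth - 17.
Substituting into the fruit_count equation gives fruit_count = 12*mulch_depth + 32.
Require 12*mulch_depth + 32 ≤ 56, so mulch_depth ≤ 2.
The largest integer in [1, 6] satisfying this is 2.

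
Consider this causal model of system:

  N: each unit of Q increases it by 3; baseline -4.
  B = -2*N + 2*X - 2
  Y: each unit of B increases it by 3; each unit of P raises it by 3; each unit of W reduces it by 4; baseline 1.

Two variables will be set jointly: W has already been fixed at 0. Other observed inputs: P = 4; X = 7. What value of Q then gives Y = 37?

With W held at 0:
Substituting into the B equation gives B = -6*Q + 20.
Substituting into the Y equation gives Y = -18*Q + 73.
Solve -18*Q + 73 = 37: Q = (37 - 73) / -18 = 2.

Q = 2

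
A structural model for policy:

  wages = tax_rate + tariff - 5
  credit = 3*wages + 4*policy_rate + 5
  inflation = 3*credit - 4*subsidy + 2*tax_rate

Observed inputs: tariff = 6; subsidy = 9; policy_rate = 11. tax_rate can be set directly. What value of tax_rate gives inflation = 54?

tax_rate = -6

Substituting into the wages equation gives wages = tax_rate + 1.
Substituting into the credit equation gives credit = 3*tax_rate + 52.
So inflation = 11*tax_rate + 120.
Solve 11*tax_rate + 120 = 54: tax_rate = (54 - 120) / 11 = -6.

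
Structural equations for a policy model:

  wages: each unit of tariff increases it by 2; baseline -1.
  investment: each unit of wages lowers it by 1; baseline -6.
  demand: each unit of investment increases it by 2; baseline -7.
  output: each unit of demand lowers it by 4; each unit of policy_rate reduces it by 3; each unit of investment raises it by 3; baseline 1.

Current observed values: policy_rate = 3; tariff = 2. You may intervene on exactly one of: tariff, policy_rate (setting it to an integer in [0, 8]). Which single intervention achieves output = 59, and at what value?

set policy_rate = 5

Intervening on tariff: output = 10*tariff + 45. Reaching 59 requires tariff = 7/5, not an integer.
Intervening on policy_rate: with other inputs at their observed values, output = -3*policy_rate + 74. Solving for 59 gives policy_rate = 5, within [0, 8].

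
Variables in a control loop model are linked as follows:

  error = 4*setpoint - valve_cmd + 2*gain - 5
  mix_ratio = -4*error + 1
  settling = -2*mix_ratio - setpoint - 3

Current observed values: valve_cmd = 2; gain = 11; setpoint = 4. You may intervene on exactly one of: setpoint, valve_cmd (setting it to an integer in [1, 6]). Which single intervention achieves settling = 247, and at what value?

Intervening on setpoint: settling = 31*setpoint + 115. Reaching 247 requires setpoint = 132/31, not an integer.
Intervening on valve_cmd: with other inputs at their observed values, settling = -8*valve_cmd + 255. Solving for 247 gives valve_cmd = 1, within [1, 6].

set valve_cmd = 1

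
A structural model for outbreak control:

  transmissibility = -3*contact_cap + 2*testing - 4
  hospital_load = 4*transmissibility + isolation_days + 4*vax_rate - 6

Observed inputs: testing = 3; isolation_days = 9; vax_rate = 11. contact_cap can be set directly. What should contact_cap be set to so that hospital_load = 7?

contact_cap = 4

Substituting into the transmissibility equation gives transmissibility = -3*contact_cap + 2.
So hospital_load = -12*contact_cap + 55.
Solve -12*contact_cap + 55 = 7: contact_cap = (7 - 55) / -12 = 4.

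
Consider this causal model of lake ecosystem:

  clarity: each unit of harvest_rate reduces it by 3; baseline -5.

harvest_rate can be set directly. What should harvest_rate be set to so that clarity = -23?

Solve -3*harvest_rate - 5 = -23: harvest_rate = (-23 + 5) / -3 = 6.

harvest_rate = 6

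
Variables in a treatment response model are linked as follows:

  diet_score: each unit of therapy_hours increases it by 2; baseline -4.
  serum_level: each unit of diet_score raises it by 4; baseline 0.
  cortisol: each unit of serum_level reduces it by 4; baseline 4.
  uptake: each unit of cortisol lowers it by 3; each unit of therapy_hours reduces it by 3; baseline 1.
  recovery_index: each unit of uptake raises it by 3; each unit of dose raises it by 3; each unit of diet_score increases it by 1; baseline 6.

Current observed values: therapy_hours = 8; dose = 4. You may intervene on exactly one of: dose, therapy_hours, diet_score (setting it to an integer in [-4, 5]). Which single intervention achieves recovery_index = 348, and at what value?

set diet_score = 3

Intervening on dose: recovery_index = 3*dose + 1641. Reaching 348 requires dose = -431, outside [-4, 5].
Intervening on therapy_hours: recovery_index = 281*therapy_hours - 595. Reaching 348 requires therapy_hours = 943/281, not an integer.
Intervening on diet_score: with other inputs at their observed values, recovery_index = 145*diet_score - 87. Solving for 348 gives diet_score = 3, within [-4, 5].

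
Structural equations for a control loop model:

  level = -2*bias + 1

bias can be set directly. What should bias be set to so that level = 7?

bias = -3

Solve -2*bias + 1 = 7: bias = (7 - 1) / -2 = -3.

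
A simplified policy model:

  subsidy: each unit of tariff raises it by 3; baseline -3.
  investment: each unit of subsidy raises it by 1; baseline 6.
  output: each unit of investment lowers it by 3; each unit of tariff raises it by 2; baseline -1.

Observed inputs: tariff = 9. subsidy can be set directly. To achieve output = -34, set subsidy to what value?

subsidy = 11

Intervening on subsidy fixes its value directly, overriding its dependence on tariff.
Substituting into the output equation gives output = -3*subsidy - 1.
Solve -3*subsidy - 1 = -34: subsidy = (-34 + 1) / -3 = 11.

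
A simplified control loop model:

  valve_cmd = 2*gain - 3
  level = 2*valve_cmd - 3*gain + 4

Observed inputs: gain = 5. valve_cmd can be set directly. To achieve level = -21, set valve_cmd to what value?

valve_cmd = -5

Intervening on valve_cmd fixes its value directly, overriding its dependence on gain.
Substituting into the level equation gives level = 2*valve_cmd - 11.
Solve 2*valve_cmd - 11 = -21: valve_cmd = (-21 + 11) / 2 = -5.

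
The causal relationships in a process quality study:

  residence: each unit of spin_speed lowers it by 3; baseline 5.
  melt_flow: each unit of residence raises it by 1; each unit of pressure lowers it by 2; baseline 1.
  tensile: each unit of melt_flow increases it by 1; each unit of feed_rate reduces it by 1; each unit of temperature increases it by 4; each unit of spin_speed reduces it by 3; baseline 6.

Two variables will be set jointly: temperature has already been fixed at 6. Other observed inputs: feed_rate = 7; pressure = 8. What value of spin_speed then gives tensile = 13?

spin_speed = 0

With temperature held at 6:
Substituting into the melt_flow equation gives melt_flow = -3*spin_speed - 10.
This gives tensile = -6*spin_speed + 13.
Solve -6*spin_speed + 13 = 13: spin_speed = (13 - 13) / -6 = 0.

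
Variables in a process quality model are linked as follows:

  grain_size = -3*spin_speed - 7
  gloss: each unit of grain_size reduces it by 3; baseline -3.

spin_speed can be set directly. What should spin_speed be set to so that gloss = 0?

Substituting into the gloss equation gives gloss = 9*spin_speed + 18.
Solve 9*spin_speed + 18 = 0: spin_speed = (0 - 18) / 9 = -2.

spin_speed = -2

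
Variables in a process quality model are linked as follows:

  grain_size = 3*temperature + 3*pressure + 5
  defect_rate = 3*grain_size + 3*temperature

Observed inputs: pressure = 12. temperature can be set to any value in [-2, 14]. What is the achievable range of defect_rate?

99 to 291

Substituting into the grain_size equation gives grain_size = 3*temperature + 41.
Substituting into the defect_rate equation gives defect_rate = 12*temperature + 123.
Linear in temperature, so extremes are at the endpoints: temperature = -2 gives defect_rate = 99; temperature = 14 gives defect_rate = 291.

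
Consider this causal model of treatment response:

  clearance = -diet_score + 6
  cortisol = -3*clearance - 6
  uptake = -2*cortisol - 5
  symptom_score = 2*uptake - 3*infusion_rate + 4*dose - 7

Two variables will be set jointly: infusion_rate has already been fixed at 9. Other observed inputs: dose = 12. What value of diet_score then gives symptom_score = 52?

With infusion_rate held at 9:
Substituting into the cortisol equation gives cortisol = 3*diet_score - 24.
Substituting into the uptake equation gives uptake = -6*diet_score + 43.
symptom_score becomes -12*diet_score + 100.
Solve -12*diet_score + 100 = 52: diet_score = (52 - 100) / -12 = 4.

diet_score = 4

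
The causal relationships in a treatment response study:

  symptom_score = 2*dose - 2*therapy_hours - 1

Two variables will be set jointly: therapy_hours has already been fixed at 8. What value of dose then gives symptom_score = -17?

With therapy_hours held at 8:
Substituting into the symptom_score equation gives symptom_score = 2*dose - 17.
Solve 2*dose - 17 = -17: dose = (-17 + 17) / 2 = 0.

dose = 0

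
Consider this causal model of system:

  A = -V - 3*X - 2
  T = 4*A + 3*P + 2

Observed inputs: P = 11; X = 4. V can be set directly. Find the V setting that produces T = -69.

V = 12

Substituting into the A equation gives A = -V - 14.
Substituting into the T equation gives T = -4*V - 21.
Solve -4*V - 21 = -69: V = (-69 + 21) / -4 = 12.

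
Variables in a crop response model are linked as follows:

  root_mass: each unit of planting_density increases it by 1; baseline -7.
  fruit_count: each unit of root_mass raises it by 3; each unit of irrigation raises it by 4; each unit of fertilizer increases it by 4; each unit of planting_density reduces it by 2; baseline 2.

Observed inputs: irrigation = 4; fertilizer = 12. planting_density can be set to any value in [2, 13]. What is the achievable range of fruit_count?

47 to 58

Substituting into the fruit_count equation gives fruit_count = planting_density + 45.
Linear in planting_density, so extremes are at the endpoints: planting_density = 2 gives fruit_count = 47; planting_density = 13 gives fruit_count = 58.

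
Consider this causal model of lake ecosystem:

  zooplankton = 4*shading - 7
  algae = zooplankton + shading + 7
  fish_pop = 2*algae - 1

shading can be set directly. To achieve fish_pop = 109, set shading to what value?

Substituting into the algae equation gives algae = 5*shading.
This gives fish_pop = 10*shading - 1.
Solve 10*shading - 1 = 109: shading = (109 + 1) / 10 = 11.

shading = 11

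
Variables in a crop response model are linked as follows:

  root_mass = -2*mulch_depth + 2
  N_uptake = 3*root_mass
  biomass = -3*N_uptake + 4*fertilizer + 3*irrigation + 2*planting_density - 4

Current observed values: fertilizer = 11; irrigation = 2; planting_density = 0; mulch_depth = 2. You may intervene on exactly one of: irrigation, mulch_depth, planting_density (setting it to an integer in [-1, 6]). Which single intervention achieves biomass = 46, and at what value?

set mulch_depth = 1

Intervening on irrigation: biomass = 3*irrigation + 58. Reaching 46 requires irrigation = -4, outside [-1, 6].
Intervening on mulch_depth: with other inputs at their observed values, biomass = 18*mulch_depth + 28. Solving for 46 gives mulch_depth = 1, within [-1, 6].
Intervening on planting_density: biomass = 2*planting_density + 64. Reaching 46 requires planting_density = -9, outside [-1, 6].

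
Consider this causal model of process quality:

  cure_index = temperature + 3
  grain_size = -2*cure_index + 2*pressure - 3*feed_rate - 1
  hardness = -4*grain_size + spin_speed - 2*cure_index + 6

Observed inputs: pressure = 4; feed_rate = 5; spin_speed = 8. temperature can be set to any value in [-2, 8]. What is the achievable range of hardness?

Substituting into the grain_size equation gives grain_size = -2*temperature - 14.
Substituting into the hardness equation gives hardness = 6*temperature + 64.
Linear in temperature, so extremes are at the endpoints: temperature = -2 gives hardness = 52; temperature = 8 gives hardness = 112.

52 to 112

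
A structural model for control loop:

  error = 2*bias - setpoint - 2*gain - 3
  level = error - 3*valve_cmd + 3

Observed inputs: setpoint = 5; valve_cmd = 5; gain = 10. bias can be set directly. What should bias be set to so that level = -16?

Substituting into the error equation gives error = 2*bias - 28.
Substituting into the level equation gives level = 2*bias - 40.
Solve 2*bias - 40 = -16: bias = (-16 + 40) / 2 = 12.

bias = 12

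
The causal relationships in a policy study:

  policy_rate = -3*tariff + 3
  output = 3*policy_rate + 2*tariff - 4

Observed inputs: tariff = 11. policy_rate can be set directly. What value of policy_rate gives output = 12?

policy_rate = -2

Intervening on policy_rate fixes its value directly, overriding its dependence on tariff.
Substituting into the output equation gives output = 3*policy_rate + 18.
Solve 3*policy_rate + 18 = 12: policy_rate = (12 - 18) / 3 = -2.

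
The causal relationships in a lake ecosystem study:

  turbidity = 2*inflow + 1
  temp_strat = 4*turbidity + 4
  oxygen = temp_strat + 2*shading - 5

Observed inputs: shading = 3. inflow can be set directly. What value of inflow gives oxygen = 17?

Substituting into the temp_strat equation gives temp_strat = 8*inflow + 8.
This gives oxygen = 8*inflow + 9.
Solve 8*inflow + 9 = 17: inflow = (17 - 9) / 8 = 1.

inflow = 1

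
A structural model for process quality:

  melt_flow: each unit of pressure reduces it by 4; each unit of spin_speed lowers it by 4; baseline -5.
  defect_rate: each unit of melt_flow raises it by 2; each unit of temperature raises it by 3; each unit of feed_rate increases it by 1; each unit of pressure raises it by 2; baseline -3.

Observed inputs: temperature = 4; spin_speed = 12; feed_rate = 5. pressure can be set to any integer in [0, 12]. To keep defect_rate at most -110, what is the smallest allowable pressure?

Substituting into the melt_flow equation gives melt_flow = -4*pressure - 53.
Substituting into the defect_rate equation gives defect_rate = -6*pressure - 92.
Require -6*pressure - 92 ≤ -110, so pressure ≥ 3.
The smallest integer in [0, 12] satisfying this is 3.

pressure = 3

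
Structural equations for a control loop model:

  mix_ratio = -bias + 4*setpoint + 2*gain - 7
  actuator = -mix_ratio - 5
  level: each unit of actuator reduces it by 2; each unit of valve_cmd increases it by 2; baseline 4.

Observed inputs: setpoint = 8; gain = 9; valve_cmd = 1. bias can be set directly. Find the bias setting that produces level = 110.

bias = -4

Substituting into the mix_ratio equation gives mix_ratio = -bias + 43.
This gives actuator = bias - 48.
Substituting into the level equation gives level = -2*bias + 102.
Solve -2*bias + 102 = 110: bias = (110 - 102) / -2 = -4.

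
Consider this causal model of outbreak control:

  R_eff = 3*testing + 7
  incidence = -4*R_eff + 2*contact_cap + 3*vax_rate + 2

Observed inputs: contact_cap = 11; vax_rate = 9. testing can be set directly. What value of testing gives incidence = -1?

Substituting into the incidence equation gives incidence = -12*testing + 23.
Solve -12*testing + 23 = -1: testing = (-1 - 23) / -12 = 2.

testing = 2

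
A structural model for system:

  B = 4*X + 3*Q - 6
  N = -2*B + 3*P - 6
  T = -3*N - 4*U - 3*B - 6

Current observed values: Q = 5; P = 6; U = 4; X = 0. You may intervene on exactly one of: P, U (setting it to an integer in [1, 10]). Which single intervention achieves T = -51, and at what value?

Intervening on P: T = -9*P + 23. Reaching -51 requires P = 74/9, not an integer.
Intervening on U: with other inputs at their observed values, T = -4*U - 15. Solving for -51 gives U = 9, within [1, 10].

set U = 9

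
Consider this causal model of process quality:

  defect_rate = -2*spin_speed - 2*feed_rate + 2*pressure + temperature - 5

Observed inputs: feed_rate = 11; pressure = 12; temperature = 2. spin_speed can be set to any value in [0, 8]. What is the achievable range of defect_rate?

-17 to -1

Substituting into the defect_rate equation gives defect_rate = -2*spin_speed - 1.
Linear in spin_speed, so extremes are at the endpoints: spin_speed = 0 gives defect_rate = -1; spin_speed = 8 gives defect_rate = -17.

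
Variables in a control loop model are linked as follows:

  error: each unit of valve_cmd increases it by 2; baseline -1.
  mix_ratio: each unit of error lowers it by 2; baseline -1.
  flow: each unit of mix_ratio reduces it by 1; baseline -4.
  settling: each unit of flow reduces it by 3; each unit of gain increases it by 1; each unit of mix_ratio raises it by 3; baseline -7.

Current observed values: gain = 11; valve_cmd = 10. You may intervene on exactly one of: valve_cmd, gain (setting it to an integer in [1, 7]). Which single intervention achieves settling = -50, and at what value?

set valve_cmd = 3

Intervening on valve_cmd: with other inputs at their observed values, settling = -24*valve_cmd + 22. Solving for -50 gives valve_cmd = 3, within [1, 7].
Intervening on gain: settling = gain - 229. Reaching -50 requires gain = 179, outside [1, 7].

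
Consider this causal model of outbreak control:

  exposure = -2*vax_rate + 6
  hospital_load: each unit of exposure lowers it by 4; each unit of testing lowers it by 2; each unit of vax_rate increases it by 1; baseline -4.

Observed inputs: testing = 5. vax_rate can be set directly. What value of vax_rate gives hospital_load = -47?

vax_rate = -1

Substituting into the hospital_load equation gives hospital_load = 9*vax_rate - 38.
Solve 9*vax_rate - 38 = -47: vax_rate = (-47 + 38) / 9 = -1.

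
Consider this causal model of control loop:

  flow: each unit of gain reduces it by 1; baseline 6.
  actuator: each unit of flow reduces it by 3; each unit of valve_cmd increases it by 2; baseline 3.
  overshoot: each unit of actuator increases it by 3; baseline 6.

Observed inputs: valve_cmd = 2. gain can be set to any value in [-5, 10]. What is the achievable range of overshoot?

-72 to 63

Substituting into the actuator equation gives actuator = 3*gain - 11.
overshoot becomes 9*gain - 27.
Linear in gain, so extremes are at the endpoints: gain = -5 gives overshoot = -72; gain = 10 gives overshoot = 63.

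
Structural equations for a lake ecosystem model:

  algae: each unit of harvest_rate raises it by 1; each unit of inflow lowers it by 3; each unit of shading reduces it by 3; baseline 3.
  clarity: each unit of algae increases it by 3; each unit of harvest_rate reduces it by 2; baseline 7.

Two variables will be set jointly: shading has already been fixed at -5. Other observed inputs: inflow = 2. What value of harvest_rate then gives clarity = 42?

With shading held at -5:
Substituting into the algae equation gives algae = harvest_rate + 12.
Substituting into the clarity equation gives clarity = harvest_rate + 43.
Solve harvest_rate + 43 = 42: harvest_rate = (42 - 43) / 1 = -1.

harvest_rate = -1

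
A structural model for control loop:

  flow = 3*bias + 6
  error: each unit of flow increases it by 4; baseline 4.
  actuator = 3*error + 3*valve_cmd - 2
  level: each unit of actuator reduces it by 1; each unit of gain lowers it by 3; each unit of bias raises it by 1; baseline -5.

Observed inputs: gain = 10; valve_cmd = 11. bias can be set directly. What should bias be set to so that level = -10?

Substituting into the error equation gives error = 12*bias + 28.
Substituting into the actuator equation gives actuator = 36*bias + 115.
This gives level = -35*bias - 150.
Solve -35*bias - 150 = -10: bias = (-10 + 150) / -35 = -4.

bias = -4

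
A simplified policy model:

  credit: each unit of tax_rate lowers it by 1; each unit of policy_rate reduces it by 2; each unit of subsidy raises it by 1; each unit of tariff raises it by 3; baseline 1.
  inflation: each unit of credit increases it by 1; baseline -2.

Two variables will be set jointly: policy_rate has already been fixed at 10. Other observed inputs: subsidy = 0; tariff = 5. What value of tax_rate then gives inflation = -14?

With policy_rate held at 10:
Substituting into the credit equation gives credit = -tax_rate - 4.
inflation becomes -tax_rate - 6.
Solve -tax_rate - 6 = -14: tax_rate = (-14 + 6) / -1 = 8.

tax_rate = 8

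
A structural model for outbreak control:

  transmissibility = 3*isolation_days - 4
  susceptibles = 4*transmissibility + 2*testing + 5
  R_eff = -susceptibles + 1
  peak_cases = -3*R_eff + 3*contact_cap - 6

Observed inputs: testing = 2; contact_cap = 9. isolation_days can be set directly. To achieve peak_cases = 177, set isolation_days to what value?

isolation_days = 5

Substituting into the susceptibles equation gives susceptibles = 12*isolation_days - 7.
Substituting into the R_eff equation gives R_eff = -12*isolation_days + 8.
peak_cases becomes 36*isolation_days - 3.
Solve 36*isolation_days - 3 = 177: isolation_days = (177 + 3) / 36 = 5.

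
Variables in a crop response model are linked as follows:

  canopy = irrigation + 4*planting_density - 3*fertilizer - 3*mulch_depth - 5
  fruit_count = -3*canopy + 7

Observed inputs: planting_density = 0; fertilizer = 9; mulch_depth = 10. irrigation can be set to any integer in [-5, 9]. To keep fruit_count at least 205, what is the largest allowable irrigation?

Substituting into the canopy equation gives canopy = irrigation - 62.
This gives fruit_count = -3*irrigation + 193.
Require -3*irrigation + 193 ≥ 205, so irrigation ≤ -4.
The largest integer in [-5, 9] satisfying this is -4.

irrigation = -4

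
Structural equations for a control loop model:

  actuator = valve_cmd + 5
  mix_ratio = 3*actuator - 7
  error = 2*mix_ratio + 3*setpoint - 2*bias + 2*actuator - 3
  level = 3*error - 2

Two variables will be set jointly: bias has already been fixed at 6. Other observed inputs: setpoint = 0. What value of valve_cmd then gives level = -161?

valve_cmd = -8

With bias held at 6:
Substituting into the mix_ratio equation gives mix_ratio = 3*valve_cmd + 8.
This gives error = 8*valve_cmd + 11.
So level = 24*valve_cmd + 31.
Solve 24*valve_cmd + 31 = -161: valve_cmd = (-161 - 31) / 24 = -8.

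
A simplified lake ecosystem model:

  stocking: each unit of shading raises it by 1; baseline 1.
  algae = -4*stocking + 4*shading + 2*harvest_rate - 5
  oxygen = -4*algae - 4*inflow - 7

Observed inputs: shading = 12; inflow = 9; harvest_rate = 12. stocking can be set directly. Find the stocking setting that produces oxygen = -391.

Intervening on stocking fixes its value directly, overriding its dependence on shading.
Substituting into the algae equation gives algae = -4*stocking + 67.
So oxygen = 16*stocking - 311.
Solve 16*stocking - 311 = -391: stocking = (-391 + 311) / 16 = -5.

stocking = -5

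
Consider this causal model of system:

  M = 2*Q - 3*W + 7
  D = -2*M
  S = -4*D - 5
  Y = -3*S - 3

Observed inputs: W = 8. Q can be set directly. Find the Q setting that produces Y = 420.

Q = 0

Substituting into the M equation gives M = 2*Q - 17.
This gives D = -4*Q + 34.
This gives S = 16*Q - 141.
Substituting into the Y equation gives Y = -48*Q + 420.
Solve -48*Q + 420 = 420: Q = (420 - 420) / -48 = 0.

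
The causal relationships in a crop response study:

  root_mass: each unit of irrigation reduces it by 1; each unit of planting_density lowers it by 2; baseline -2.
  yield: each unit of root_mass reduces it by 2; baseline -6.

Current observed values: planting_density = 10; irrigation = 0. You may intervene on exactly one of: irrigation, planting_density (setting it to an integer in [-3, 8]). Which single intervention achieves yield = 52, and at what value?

Intervening on irrigation: with other inputs at their observed values, yield = 2*irrigation + 38. Solving for 52 gives irrigation = 7, within [-3, 8].
Intervening on planting_density: yield = 4*planting_density - 2. Reaching 52 requires planting_density = 27/2, not an integer.

set irrigation = 7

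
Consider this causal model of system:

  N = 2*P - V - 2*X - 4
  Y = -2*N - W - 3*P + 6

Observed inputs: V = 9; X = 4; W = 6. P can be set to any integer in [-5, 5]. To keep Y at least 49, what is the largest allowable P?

P = -1

Substituting into the N equation gives N = 2*P - 21.
This gives Y = -7*P + 42.
Require -7*P + 42 ≥ 49, so P ≤ -1.
The largest integer in [-5, 5] satisfying this is -1.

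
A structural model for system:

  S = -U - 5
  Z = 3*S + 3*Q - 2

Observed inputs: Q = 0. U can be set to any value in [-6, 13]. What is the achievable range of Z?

Substituting into the Z equation gives Z = -3*U - 17.
Linear in U, so extremes are at the endpoints: U = -6 gives Z = 1; U = 13 gives Z = -56.

-56 to 1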